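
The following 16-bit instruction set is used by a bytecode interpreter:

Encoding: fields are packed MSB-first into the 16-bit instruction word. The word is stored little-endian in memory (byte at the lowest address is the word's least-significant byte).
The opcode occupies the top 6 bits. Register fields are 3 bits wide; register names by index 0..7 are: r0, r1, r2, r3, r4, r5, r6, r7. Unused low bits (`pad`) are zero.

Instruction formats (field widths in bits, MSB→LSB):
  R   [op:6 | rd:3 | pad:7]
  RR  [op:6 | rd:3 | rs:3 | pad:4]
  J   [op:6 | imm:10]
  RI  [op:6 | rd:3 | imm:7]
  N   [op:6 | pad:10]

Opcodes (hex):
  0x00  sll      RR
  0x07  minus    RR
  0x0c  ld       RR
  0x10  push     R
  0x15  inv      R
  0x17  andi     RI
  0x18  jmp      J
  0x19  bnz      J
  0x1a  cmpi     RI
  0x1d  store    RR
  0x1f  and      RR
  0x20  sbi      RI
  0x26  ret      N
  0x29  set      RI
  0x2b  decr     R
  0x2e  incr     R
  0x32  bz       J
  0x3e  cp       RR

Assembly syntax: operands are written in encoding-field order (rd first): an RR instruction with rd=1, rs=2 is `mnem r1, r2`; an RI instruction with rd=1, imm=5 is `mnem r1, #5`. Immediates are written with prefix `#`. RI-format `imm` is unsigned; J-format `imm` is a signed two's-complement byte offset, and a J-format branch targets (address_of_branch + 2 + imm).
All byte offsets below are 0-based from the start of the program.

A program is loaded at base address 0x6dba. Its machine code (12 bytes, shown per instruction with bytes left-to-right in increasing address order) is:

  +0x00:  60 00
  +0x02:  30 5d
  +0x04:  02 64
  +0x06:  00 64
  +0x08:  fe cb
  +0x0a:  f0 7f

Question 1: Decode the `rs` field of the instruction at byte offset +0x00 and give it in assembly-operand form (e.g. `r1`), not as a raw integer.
r6

off 0x00: read 60 00 as little → 0x0060
  opcode bits[15:10]=0x0: sll/RR
  rd@[9:7]=0x0 ⇒ r0
  rs@[6:4]=0x6 ⇒ r6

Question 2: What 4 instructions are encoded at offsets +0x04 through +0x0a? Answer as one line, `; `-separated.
+0x04: 02 64 ⇒ word 0x6402 (little)
  op=0x6402>>10=0x19 ⇒ bnz (J)
  imm: (w>>0)&0x3ff=0x2 → #2
+0x06: 00 64 ⇒ word 0x6400 (little)
  op=0x6400>>10=0x19 ⇒ bnz (J)
  imm: (w>>0)&0x3ff=0x0 → #0
+0x08: fe cb ⇒ word 0xcbfe (little)
  op=0xcbfe>>10=0x32 ⇒ bz (J)
  imm: (w>>0)&0x3ff=0x3fe (s10→-2) → #-2
+0x0a: f0 7f ⇒ word 0x7ff0 (little)
  op=0x7ff0>>10=0x1f ⇒ and (RR)
  rd: (w>>7)&0x7=0x7 → r7
  rs: (w>>4)&0x7=0x7 → r7

bnz #2; bnz #0; bz #-2; and r7, r7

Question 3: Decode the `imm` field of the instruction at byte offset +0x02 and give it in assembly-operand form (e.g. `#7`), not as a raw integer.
#48

off 0x02: read 30 5d as little → 0x5d30
  opcode bits[15:10]=0x17: andi/RI
  rd: (w>>7)&0x7=0x2 → r2
  imm: (w>>0)&0x7f=0x30 → #48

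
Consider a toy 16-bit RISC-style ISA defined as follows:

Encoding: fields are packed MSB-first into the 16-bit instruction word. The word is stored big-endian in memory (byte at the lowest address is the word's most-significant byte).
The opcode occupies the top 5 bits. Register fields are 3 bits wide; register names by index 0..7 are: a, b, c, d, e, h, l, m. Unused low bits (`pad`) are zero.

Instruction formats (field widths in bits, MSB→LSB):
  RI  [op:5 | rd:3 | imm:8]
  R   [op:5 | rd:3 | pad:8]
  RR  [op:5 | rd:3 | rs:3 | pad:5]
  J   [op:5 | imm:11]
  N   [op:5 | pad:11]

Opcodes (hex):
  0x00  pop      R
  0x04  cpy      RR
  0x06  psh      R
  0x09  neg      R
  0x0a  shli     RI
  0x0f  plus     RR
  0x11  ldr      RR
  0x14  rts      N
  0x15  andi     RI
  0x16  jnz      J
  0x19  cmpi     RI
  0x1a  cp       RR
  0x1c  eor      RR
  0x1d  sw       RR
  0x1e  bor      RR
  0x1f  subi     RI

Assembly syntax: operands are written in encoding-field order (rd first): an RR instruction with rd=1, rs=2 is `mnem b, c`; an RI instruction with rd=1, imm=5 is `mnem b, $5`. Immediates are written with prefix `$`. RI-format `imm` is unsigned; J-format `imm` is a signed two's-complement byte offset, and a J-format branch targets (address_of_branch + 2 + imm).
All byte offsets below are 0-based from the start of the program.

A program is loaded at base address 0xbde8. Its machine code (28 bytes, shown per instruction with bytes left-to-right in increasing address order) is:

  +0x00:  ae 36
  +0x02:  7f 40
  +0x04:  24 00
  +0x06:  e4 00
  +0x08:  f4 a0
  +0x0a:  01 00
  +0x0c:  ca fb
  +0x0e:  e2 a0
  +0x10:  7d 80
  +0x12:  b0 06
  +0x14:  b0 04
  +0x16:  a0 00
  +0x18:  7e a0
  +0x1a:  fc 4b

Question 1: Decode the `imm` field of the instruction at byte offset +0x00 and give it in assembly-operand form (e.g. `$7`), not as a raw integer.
[00] ae 36 → 0xae36
  opcode bits[15:11]=0x15: andi/RI
  rd: (w>>8)&0x7=0x6 → l
  imm: (w>>0)&0xff=0x36 → $54

$54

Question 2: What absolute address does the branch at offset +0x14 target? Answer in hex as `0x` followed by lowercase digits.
0xbe02

off 0x14: read b0 04 as big → 0xb004
  opcode bits[15:11]=0x16: jnz/J
  imm@[10:0]=0x4 ⇒ $4
  target = base 0xbde8 + off 0x14 + 2 + imm 4 = 0xbe02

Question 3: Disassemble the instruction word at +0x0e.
+0x0e: e2 a0 ⇒ word 0xe2a0 (big)
  opcode bits[15:11]=0x1c: eor/RR
  rd@[10:8]=0x2 ⇒ c
  rs@[7:5]=0x5 ⇒ h

eor c, h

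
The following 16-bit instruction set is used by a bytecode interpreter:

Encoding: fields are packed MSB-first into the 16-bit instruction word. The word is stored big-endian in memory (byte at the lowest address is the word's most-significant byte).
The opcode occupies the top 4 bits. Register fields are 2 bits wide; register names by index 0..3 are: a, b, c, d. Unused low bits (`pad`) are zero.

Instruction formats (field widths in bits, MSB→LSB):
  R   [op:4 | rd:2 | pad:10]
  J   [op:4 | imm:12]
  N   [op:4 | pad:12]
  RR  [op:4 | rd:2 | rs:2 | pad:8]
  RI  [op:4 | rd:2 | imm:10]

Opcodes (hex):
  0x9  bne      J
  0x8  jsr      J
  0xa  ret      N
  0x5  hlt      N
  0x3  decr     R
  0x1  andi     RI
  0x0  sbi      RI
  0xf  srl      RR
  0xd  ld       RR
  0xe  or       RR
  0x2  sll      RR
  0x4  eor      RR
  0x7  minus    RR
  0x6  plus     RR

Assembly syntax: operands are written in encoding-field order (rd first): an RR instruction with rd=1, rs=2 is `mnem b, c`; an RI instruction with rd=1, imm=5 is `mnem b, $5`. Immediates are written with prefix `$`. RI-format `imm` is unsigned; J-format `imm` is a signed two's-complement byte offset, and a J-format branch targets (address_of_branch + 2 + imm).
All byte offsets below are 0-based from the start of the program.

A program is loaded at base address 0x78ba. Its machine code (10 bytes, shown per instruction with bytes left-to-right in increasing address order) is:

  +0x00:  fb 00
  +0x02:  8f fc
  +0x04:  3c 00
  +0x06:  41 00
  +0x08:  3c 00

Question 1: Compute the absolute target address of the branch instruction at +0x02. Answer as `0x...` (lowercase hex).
off 0x02: read 8f fc as big → 0x8ffc
  opcode bits[15:12]=0x8: jsr/J
  imm: (w>>0)&0xfff=0xffc (s12→-4) → $-4
  target = base 0x78ba + off 0x02 + 2 + imm -4 = 0x78ba

0x78ba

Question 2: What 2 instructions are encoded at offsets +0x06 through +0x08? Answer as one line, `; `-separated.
eor a, b; decr d

off 0x06: read 41 00 as big → 0x4100
  top 4b → 0x4 → eor [RR]
  [11:10] rd=0 = a
  [9:8] rs=1 = b
off 0x08: read 3c 00 as big → 0x3c00
  top 4b → 0x3 → decr [R]
  [11:10] rd=3 = d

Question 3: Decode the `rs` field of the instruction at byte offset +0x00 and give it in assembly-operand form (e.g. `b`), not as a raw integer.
d

@+00  big-endian(fb 00) = 0xfb00
  top 4b → 0xf → srl [RR]
  rd: (w>>10)&0x3=0x2 → c
  rs: (w>>8)&0x3=0x3 → d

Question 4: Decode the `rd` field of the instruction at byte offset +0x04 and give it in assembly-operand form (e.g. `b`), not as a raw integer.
[04] 3c 00 → 0x3c00
  top 4b → 0x3 → decr [R]
  [11:10] rd=3 = d

d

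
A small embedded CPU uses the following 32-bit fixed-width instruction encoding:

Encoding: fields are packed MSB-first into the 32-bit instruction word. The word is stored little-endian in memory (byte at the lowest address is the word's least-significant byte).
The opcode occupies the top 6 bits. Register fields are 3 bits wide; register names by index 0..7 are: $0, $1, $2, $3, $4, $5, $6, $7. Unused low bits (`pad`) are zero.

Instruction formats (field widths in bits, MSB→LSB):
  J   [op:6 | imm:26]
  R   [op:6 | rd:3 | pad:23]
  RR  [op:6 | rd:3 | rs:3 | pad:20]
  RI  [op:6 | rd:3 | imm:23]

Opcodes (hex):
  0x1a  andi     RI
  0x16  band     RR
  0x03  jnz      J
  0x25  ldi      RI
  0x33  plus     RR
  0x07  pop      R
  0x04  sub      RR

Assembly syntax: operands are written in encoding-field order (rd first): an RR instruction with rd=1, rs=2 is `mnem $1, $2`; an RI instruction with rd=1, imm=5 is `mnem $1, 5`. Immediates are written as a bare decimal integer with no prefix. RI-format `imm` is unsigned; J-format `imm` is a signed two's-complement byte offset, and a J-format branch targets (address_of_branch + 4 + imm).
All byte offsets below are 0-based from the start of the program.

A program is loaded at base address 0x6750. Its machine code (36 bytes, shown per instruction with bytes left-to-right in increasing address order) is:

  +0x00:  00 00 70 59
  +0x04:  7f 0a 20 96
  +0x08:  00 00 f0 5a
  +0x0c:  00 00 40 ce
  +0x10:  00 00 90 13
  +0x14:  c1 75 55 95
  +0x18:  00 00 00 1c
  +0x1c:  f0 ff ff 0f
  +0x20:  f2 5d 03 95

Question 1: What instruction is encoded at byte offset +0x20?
@+20  little-endian(f2 5d 03 95) = 0x95035df2
  opcode bits[31:26]=0x25: ldi/RI
  rd: (w>>23)&0x7=0x2 → $2
  imm: (w>>0)&0x7fffff=0x35df2 → 220658

ldi $2, 220658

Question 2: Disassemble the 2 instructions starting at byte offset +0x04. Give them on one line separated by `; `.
+0x04: 7f 0a 20 96 ⇒ word 0x96200a7f (little)
  opcode bits[31:26]=0x25: ldi/RI
  rd: (w>>23)&0x7=0x4 → $4
  imm: (w>>0)&0x7fffff=0x200a7f → 2099839
+0x08: 00 00 f0 5a ⇒ word 0x5af00000 (little)
  opcode bits[31:26]=0x16: band/RR
  rd: (w>>23)&0x7=0x5 → $5
  rs: (w>>20)&0x7=0x7 → $7

ldi $4, 2099839; band $5, $7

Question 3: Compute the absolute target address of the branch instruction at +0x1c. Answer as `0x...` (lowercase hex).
[1c] f0 ff ff 0f → 0x0ffffff0
  opcode bits[31:26]=0x3: jnz/J
  [25:0] imm=67108848 (s26→-16) = -16
  target = base 0x6750 + off 0x1c + 4 + imm -16 = 0x6760

0x6760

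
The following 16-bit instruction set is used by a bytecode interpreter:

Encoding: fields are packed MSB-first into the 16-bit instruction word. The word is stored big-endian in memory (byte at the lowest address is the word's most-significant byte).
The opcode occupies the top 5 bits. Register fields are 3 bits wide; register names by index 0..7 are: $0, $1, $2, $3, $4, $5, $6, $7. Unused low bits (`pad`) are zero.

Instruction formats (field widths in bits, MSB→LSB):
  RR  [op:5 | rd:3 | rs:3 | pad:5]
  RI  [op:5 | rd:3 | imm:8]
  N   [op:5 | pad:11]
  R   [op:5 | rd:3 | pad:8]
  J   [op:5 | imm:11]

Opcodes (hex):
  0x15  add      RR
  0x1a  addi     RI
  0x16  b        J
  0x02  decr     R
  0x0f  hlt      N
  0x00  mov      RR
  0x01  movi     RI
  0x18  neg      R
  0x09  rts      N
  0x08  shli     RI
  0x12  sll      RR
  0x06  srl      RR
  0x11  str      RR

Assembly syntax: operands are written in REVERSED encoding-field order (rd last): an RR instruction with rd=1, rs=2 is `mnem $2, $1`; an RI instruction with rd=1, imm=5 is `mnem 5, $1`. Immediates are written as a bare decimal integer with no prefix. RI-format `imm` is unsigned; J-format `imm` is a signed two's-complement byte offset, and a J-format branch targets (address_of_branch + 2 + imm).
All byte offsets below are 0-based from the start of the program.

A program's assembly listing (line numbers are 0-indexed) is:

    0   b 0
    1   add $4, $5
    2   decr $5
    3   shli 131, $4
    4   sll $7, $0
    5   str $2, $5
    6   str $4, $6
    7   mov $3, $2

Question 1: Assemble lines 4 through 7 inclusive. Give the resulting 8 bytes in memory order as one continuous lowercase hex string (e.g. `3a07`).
4. sll fields op=0x12:5|rd=0:3|rs=7:3|pad=0:5 → word 90e0h → 90 e0
5. str fields op=0x11:5|rd=5:3|rs=2:3|pad=0:5 → word 8d40h → 8d 40
6. str fields op=0x11:5|rd=6:3|rs=4:3|pad=0:5 → word 8e80h → 8e 80
7. mov fields op=0x0:5|rd=2:3|rs=3:3|pad=0:5 → word 0260h → 02 60

90e08d408e800260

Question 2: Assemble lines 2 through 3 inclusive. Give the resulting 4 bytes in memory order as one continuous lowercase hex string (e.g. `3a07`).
line 2 (decr): pack op=0x2:5|rd=5:3|pad=0:8 = 0x1500; big→ 15 00
line 3 (shli): pack op=0x8:5|rd=4:3|imm=131:8 = 0x4483; big→ 44 83

15004483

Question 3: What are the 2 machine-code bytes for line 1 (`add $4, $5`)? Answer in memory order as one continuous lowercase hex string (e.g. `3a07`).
L1: add op=0x15:5|rd=5:3|rs=4:3|pad=0:5 ⇒ 0xad80 ⇒ big ad 80

ad80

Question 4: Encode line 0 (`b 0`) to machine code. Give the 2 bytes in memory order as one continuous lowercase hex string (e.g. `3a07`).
b000

line 0 (b): pack op=0x16:5|imm=0:11 = 0xb000; big→ b0 00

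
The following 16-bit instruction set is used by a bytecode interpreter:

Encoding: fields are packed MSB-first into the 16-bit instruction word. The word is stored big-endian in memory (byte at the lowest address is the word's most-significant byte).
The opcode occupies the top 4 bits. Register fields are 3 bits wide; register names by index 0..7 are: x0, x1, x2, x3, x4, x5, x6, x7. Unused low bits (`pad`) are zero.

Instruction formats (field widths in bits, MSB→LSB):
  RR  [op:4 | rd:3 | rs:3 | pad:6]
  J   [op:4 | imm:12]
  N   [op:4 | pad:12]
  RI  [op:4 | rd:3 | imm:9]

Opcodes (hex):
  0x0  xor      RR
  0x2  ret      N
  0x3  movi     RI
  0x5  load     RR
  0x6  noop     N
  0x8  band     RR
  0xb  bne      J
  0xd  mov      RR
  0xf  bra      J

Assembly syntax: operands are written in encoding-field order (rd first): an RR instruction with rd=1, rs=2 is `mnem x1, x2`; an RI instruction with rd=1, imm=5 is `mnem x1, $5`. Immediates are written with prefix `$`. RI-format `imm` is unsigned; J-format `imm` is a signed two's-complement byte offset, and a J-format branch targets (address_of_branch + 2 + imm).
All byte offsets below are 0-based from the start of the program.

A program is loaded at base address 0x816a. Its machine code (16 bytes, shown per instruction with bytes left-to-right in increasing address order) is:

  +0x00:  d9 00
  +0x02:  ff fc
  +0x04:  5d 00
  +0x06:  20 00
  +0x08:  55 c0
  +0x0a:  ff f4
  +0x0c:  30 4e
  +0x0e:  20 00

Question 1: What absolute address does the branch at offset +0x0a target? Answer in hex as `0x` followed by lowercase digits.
[0a] ff f4 → 0xfff4
  top 4b → 0xf → bra [J]
  imm@[11:0]=0xff4 (s12→-12) ⇒ $-12
  target = base 0x816a + off 0x0a + 2 + imm -12 = 0x816a

0x816a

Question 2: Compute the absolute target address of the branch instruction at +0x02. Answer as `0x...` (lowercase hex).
0x816a

@+02  big-endian(ff fc) = 0xfffc
  opcode bits[15:12]=0xf: bra/J
  [11:0] imm=4092 (s12→-4) = $-4
  target = base 0x816a + off 0x02 + 2 + imm -4 = 0x816a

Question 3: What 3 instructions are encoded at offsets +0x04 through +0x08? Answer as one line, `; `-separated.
[04] 5d 00 → 0x5d00
  opcode bits[15:12]=0x5: load/RR
  [11:9] rd=6 = x6
  [8:6] rs=4 = x4
[06] 20 00 → 0x2000
  opcode bits[15:12]=0x2: ret/N
[08] 55 c0 → 0x55c0
  opcode bits[15:12]=0x5: load/RR
  [11:9] rd=2 = x2
  [8:6] rs=7 = x7

load x6, x4; ret; load x2, x7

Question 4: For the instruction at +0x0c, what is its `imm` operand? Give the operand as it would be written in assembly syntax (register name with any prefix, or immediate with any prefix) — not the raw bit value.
$78

@+0c  big-endian(30 4e) = 0x304e
  opcode bits[15:12]=0x3: movi/RI
  rd: (w>>9)&0x7=0x0 → x0
  imm: (w>>0)&0x1ff=0x4e → $78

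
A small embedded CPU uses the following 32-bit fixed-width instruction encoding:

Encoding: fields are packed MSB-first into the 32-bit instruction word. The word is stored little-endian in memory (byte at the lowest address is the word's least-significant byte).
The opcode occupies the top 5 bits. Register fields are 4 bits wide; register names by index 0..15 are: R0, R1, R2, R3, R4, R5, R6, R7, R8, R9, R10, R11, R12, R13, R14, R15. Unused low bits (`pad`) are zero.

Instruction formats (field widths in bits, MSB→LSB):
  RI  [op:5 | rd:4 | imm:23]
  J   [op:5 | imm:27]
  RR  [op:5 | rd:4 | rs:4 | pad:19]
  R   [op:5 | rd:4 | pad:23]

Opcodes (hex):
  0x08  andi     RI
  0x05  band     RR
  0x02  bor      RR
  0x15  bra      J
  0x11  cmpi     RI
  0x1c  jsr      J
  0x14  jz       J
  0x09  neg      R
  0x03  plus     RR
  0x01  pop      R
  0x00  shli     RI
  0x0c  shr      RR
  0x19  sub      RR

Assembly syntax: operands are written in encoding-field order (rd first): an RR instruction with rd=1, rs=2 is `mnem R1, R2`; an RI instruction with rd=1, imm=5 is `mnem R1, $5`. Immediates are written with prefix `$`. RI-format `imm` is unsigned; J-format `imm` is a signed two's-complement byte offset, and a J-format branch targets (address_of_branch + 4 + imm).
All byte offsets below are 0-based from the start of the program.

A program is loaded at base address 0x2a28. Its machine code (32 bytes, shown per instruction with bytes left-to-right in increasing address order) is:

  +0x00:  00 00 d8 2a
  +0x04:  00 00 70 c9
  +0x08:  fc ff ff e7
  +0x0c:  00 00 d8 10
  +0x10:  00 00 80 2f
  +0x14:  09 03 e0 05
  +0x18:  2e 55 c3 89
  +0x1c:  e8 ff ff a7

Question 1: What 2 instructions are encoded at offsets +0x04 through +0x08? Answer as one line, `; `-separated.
off 0x04: read 00 00 70 c9 as little → 0xc9700000
  op=0xc9700000>>27=0x19 ⇒ sub (RR)
  [26:23] rd=2 = R2
  [22:19] rs=14 = R14
off 0x08: read fc ff ff e7 as little → 0xe7fffffc
  op=0xe7fffffc>>27=0x1c ⇒ jsr (J)
  [26:0] imm=134217724 (s27→-4) = $-4

sub R2, R14; jsr $-4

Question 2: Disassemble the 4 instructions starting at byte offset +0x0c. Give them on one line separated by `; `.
bor R1, R11; band R15, R0; shli R11, $6292233; cmpi R3, $4412718

+0x0c: 00 00 d8 10 ⇒ word 0x10d80000 (little)
  opcode bits[31:27]=0x2: bor/RR
  rd@[26:23]=0x1 ⇒ R1
  rs@[22:19]=0xb ⇒ R11
+0x10: 00 00 80 2f ⇒ word 0x2f800000 (little)
  opcode bits[31:27]=0x5: band/RR
  rd@[26:23]=0xf ⇒ R15
  rs@[22:19]=0x0 ⇒ R0
+0x14: 09 03 e0 05 ⇒ word 0x05e00309 (little)
  opcode bits[31:27]=0x0: shli/RI
  rd@[26:23]=0xb ⇒ R11
  imm@[22:0]=0x600309 ⇒ $6292233
+0x18: 2e 55 c3 89 ⇒ word 0x89c3552e (little)
  opcode bits[31:27]=0x11: cmpi/RI
  rd@[26:23]=0x3 ⇒ R3
  imm@[22:0]=0x43552e ⇒ $4412718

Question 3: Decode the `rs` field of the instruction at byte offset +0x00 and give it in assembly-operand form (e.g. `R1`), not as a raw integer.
R11

+0x00: 00 00 d8 2a ⇒ word 0x2ad80000 (little)
  top 5b → 0x5 → band [RR]
  [26:23] rd=5 = R5
  [22:19] rs=11 = R11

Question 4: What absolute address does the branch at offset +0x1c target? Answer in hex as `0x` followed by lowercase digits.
0x2a30

+0x1c: e8 ff ff a7 ⇒ word 0xa7ffffe8 (little)
  op=0xa7ffffe8>>27=0x14 ⇒ jz (J)
  imm: (w>>0)&0x7ffffff=0x7ffffe8 (s27→-24) → $-24
  target = base 0x2a28 + off 0x1c + 4 + imm -24 = 0x2a30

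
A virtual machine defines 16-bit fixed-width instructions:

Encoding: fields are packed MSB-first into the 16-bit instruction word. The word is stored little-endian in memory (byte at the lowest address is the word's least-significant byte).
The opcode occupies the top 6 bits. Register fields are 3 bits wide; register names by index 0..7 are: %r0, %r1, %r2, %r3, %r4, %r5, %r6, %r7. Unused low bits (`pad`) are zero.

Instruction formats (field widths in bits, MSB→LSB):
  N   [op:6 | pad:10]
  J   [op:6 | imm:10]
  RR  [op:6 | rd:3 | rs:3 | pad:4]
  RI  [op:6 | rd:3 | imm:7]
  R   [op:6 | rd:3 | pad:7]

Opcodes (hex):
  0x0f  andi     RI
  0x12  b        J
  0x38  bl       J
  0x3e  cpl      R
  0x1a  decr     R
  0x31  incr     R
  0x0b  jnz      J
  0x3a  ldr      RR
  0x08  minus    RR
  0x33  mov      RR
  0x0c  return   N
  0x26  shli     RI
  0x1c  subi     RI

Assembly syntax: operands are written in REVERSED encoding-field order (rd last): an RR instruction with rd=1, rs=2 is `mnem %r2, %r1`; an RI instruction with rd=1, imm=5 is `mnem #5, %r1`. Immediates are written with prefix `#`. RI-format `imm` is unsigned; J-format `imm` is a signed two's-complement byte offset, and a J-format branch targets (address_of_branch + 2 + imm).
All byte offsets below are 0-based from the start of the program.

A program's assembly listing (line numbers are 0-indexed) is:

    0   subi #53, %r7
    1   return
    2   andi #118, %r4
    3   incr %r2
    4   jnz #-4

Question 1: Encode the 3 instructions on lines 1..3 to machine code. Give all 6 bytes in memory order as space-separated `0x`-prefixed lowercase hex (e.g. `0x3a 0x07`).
0x00 0x30 0x76 0x3e 0x00 0xc5

1. return fields op=0xc:6|pad=0:10 → word 3000h → 00 30
2. andi fields op=0xf:6|rd=4:3|imm=118:7 → word 3e76h → 76 3e
3. incr fields op=0x31:6|rd=2:3|pad=0:7 → word c500h → 00 c5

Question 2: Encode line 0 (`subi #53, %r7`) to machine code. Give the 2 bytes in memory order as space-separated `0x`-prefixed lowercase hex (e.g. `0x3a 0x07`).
line 0 (subi): pack op=0x1c:6|rd=7:3|imm=53:7 = 0x73b5; little→ b5 73

0xb5 0x73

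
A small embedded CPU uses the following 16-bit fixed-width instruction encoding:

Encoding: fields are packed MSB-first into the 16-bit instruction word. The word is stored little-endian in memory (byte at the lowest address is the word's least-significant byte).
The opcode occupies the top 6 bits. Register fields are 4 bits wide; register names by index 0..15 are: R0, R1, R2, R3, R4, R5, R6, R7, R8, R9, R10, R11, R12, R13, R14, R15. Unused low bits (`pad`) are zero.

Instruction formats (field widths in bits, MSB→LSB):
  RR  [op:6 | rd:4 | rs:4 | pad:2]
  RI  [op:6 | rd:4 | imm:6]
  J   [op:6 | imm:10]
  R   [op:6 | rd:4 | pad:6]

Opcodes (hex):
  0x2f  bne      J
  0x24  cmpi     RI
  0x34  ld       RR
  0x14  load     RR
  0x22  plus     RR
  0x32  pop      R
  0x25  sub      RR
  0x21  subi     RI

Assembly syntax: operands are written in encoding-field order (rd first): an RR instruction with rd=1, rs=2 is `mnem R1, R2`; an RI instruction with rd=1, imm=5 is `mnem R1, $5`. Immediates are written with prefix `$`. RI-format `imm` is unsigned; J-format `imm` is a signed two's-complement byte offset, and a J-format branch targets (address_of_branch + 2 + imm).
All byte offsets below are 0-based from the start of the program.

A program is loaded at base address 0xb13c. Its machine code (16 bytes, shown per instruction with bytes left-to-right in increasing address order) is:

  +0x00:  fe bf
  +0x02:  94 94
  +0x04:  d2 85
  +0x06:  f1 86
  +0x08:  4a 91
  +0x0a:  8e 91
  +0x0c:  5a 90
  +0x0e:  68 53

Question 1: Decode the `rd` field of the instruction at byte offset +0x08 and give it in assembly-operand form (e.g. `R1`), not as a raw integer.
+0x08: 4a 91 ⇒ word 0x914a (little)
  opcode bits[15:10]=0x24: cmpi/RI
  [9:6] rd=5 = R5
  [5:0] imm=10 = $10

R5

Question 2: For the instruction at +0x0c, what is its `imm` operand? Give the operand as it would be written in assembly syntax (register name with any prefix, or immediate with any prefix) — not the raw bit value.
$26

+0x0c: 5a 90 ⇒ word 0x905a (little)
  opcode bits[15:10]=0x24: cmpi/RI
  rd: (w>>6)&0xf=0x1 → R1
  imm: (w>>0)&0x3f=0x1a → $26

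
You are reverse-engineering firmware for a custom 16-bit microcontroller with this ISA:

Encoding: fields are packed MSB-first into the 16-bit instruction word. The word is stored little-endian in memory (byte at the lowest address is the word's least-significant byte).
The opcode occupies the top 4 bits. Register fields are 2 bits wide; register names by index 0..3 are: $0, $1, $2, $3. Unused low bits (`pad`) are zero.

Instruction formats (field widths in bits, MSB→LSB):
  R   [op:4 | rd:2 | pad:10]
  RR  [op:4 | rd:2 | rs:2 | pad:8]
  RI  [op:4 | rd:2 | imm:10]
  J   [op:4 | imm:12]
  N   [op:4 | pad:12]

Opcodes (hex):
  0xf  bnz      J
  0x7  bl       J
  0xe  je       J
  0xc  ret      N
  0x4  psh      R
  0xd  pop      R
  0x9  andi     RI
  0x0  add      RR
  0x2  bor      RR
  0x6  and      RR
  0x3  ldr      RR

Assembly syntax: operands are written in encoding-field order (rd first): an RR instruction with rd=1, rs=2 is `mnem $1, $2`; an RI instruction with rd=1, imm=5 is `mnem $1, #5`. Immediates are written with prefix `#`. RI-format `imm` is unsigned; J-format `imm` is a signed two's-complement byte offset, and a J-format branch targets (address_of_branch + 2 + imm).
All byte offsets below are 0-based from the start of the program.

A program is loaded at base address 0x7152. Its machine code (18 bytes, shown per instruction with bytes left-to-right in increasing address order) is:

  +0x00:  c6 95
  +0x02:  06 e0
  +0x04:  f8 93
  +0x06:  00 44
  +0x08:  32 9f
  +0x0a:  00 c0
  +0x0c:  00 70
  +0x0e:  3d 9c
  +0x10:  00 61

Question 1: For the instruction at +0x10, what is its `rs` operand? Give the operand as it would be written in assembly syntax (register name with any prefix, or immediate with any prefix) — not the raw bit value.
@+10  little-endian(00 61) = 0x6100
  op=0x6100>>12=0x6 ⇒ and (RR)
  [11:10] rd=0 = $0
  [9:8] rs=1 = $1

$1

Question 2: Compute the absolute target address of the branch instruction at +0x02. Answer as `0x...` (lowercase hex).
0x715c

+0x02: 06 e0 ⇒ word 0xe006 (little)
  op=0xe006>>12=0xe ⇒ je (J)
  [11:0] imm=6 = #6
  target = base 0x7152 + off 0x02 + 2 + imm 6 = 0x715c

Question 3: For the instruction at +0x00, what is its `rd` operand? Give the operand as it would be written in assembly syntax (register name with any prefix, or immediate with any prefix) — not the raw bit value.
+0x00: c6 95 ⇒ word 0x95c6 (little)
  op=0x95c6>>12=0x9 ⇒ andi (RI)
  [11:10] rd=1 = $1
  [9:0] imm=454 = #454

$1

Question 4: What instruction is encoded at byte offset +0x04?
andi $0, #1016

+0x04: f8 93 ⇒ word 0x93f8 (little)
  opcode bits[15:12]=0x9: andi/RI
  [11:10] rd=0 = $0
  [9:0] imm=1016 = #1016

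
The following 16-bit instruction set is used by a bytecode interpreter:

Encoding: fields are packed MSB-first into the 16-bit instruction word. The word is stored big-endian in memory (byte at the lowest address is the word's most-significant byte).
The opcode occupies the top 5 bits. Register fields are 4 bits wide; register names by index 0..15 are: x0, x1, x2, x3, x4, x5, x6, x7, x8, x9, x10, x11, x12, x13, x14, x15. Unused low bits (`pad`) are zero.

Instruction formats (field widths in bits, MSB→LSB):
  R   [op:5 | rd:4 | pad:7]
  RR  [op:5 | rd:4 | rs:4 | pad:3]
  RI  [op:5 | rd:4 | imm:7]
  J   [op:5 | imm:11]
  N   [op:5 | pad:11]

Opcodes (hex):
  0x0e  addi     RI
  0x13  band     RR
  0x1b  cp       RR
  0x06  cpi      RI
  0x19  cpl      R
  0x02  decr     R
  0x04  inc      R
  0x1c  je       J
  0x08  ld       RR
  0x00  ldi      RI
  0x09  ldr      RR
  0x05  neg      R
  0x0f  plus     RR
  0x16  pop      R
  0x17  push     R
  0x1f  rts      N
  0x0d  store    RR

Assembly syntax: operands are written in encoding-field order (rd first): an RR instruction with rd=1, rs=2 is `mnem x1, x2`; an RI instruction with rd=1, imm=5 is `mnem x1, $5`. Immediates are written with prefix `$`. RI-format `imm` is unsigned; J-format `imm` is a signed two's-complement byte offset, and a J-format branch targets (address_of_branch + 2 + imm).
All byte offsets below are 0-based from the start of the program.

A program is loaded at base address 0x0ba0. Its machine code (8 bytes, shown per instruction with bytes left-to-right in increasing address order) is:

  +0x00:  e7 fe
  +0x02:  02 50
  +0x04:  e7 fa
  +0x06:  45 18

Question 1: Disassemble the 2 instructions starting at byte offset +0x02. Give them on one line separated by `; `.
off 0x02: read 02 50 as big → 0x0250
  top 5b → 0x0 → ldi [RI]
  rd@[10:7]=0x4 ⇒ x4
  imm@[6:0]=0x50 ⇒ $80
off 0x04: read e7 fa as big → 0xe7fa
  top 5b → 0x1c → je [J]
  imm@[10:0]=0x7fa (s11→-6) ⇒ $-6

ldi x4, $80; je $-6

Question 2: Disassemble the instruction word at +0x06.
ld x10, x3

[06] 45 18 → 0x4518
  opcode bits[15:11]=0x8: ld/RR
  rd: (w>>7)&0xf=0xa → x10
  rs: (w>>3)&0xf=0x3 → x3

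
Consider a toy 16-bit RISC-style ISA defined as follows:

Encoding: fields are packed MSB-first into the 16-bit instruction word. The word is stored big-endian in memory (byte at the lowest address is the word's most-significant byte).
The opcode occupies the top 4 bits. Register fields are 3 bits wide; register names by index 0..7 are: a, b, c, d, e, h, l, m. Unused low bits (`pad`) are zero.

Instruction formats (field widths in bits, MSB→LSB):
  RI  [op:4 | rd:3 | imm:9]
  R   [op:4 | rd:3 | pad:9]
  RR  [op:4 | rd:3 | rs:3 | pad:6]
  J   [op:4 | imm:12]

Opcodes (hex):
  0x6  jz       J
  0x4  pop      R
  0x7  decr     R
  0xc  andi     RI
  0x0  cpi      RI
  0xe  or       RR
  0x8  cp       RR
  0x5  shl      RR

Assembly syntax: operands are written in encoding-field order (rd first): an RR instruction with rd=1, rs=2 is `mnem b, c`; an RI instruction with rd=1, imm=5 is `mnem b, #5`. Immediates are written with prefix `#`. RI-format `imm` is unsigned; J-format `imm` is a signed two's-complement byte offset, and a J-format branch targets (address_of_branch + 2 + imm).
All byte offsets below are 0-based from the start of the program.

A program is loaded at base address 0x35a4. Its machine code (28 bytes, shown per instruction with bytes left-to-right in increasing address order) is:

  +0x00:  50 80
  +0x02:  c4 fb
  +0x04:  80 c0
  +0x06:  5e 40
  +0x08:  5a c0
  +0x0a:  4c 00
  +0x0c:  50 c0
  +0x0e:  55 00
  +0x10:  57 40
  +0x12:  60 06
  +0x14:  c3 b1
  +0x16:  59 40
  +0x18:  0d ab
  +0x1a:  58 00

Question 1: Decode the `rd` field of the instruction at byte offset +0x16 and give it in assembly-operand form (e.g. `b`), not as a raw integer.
e

[16] 59 40 → 0x5940
  top 4b → 0x5 → shl [RR]
  [11:9] rd=4 = e
  [8:6] rs=5 = h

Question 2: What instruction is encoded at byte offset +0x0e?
off 0x0e: read 55 00 as big → 0x5500
  opcode bits[15:12]=0x5: shl/RR
  rd: (w>>9)&0x7=0x2 → c
  rs: (w>>6)&0x7=0x4 → e

shl c, e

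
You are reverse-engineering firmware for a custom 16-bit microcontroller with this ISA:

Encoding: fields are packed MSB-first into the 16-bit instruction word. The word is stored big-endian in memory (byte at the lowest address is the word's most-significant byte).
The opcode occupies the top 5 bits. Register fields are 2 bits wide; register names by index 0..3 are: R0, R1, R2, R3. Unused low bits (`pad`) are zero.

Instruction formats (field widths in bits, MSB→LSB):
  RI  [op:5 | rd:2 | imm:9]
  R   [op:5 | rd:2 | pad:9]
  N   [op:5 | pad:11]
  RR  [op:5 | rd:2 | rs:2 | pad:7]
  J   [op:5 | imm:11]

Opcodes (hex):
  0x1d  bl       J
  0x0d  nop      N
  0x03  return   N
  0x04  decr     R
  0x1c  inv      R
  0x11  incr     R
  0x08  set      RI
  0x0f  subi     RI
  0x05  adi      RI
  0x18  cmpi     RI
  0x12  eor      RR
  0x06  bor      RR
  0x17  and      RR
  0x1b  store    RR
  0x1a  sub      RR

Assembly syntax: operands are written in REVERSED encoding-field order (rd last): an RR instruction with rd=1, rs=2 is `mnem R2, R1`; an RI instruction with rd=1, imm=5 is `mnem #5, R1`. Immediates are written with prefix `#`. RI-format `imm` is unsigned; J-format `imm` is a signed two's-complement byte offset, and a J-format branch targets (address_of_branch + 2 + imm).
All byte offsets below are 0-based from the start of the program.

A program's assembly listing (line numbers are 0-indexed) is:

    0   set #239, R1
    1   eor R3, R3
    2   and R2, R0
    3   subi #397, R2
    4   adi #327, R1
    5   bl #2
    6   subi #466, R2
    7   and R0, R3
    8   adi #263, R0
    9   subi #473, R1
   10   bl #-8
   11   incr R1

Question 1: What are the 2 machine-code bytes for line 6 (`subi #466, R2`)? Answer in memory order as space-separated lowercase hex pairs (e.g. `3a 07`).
6. subi fields op=0xf:5|rd=2:2|imm=466:9 → word 7dd2h → 7d d2

7d d2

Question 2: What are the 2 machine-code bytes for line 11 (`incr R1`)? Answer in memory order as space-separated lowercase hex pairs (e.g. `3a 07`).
11. incr fields op=0x11:5|rd=1:2|pad=0:9 → word 8a00h → 8a 00

8a 00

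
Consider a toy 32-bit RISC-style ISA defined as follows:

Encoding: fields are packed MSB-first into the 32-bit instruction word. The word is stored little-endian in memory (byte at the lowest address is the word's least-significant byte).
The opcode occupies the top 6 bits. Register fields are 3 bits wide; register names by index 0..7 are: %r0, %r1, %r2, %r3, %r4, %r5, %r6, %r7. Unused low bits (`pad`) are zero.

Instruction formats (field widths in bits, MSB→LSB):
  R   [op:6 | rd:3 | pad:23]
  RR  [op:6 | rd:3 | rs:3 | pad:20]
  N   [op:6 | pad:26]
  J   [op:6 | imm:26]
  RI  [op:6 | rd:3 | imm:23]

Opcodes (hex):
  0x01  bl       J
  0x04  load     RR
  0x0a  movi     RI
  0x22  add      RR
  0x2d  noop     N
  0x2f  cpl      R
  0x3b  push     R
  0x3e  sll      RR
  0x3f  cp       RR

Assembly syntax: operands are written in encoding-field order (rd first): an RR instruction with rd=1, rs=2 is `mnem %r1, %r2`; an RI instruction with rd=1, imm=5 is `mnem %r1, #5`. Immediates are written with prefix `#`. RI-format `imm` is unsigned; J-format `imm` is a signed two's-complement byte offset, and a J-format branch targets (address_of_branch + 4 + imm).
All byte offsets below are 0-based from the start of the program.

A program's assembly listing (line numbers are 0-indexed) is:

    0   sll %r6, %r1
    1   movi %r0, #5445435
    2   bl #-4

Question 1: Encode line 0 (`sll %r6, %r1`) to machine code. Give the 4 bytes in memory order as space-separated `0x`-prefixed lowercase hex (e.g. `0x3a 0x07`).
0x00 0x00 0x10 0xfb

L0: sll op=0x3e:6|rd=6:3|rs=1:3|pad=0:20 ⇒ 0xfb100000 ⇒ little 00 00 10 fb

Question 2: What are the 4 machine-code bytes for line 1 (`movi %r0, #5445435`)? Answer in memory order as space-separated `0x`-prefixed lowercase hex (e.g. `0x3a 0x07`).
0x3b 0x17 0x53 0x28

1. movi fields op=0xa:6|rd=0:3|imm=5445435:23 → word 2853173bh → 3b 17 53 28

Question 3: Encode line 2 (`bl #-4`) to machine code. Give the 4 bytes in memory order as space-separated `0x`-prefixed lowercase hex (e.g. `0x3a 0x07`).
0xfc 0xff 0xff 0x07

2. bl fields op=0x1:6|imm=-4:26 → word 07fffffch → fc ff ff 07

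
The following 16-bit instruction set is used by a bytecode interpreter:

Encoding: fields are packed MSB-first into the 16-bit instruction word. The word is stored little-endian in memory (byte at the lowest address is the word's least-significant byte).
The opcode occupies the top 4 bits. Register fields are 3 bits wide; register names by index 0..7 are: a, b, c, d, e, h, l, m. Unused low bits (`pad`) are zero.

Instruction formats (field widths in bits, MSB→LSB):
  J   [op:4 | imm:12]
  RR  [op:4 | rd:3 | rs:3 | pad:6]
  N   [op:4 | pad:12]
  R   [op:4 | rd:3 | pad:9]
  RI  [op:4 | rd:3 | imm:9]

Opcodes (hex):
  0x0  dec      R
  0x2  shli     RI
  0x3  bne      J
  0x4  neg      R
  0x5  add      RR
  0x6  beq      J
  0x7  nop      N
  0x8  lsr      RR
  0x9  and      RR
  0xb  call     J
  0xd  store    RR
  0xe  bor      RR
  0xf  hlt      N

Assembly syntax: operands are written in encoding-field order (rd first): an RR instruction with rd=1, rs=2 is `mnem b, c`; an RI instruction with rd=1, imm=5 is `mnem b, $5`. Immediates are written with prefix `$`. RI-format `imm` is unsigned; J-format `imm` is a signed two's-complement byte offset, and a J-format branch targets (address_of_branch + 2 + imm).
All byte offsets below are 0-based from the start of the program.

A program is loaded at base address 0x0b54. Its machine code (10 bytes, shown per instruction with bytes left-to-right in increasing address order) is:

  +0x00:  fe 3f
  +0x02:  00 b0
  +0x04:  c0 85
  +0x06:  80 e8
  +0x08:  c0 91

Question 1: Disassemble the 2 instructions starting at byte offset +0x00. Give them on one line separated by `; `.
off 0x00: read fe 3f as little → 0x3ffe
  op=0x3ffe>>12=0x3 ⇒ bne (J)
  imm: (w>>0)&0xfff=0xffe (s12→-2) → $-2
off 0x02: read 00 b0 as little → 0xb000
  op=0xb000>>12=0xb ⇒ call (J)
  imm: (w>>0)&0xfff=0x0 → $0

bne $-2; call $0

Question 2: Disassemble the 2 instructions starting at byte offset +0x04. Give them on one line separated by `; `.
lsr c, m; bor e, c

off 0x04: read c0 85 as little → 0x85c0
  opcode bits[15:12]=0x8: lsr/RR
  rd@[11:9]=0x2 ⇒ c
  rs@[8:6]=0x7 ⇒ m
off 0x06: read 80 e8 as little → 0xe880
  opcode bits[15:12]=0xe: bor/RR
  rd@[11:9]=0x4 ⇒ e
  rs@[8:6]=0x2 ⇒ c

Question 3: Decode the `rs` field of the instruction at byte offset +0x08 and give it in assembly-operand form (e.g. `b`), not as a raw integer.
m

+0x08: c0 91 ⇒ word 0x91c0 (little)
  top 4b → 0x9 → and [RR]
  rd@[11:9]=0x0 ⇒ a
  rs@[8:6]=0x7 ⇒ m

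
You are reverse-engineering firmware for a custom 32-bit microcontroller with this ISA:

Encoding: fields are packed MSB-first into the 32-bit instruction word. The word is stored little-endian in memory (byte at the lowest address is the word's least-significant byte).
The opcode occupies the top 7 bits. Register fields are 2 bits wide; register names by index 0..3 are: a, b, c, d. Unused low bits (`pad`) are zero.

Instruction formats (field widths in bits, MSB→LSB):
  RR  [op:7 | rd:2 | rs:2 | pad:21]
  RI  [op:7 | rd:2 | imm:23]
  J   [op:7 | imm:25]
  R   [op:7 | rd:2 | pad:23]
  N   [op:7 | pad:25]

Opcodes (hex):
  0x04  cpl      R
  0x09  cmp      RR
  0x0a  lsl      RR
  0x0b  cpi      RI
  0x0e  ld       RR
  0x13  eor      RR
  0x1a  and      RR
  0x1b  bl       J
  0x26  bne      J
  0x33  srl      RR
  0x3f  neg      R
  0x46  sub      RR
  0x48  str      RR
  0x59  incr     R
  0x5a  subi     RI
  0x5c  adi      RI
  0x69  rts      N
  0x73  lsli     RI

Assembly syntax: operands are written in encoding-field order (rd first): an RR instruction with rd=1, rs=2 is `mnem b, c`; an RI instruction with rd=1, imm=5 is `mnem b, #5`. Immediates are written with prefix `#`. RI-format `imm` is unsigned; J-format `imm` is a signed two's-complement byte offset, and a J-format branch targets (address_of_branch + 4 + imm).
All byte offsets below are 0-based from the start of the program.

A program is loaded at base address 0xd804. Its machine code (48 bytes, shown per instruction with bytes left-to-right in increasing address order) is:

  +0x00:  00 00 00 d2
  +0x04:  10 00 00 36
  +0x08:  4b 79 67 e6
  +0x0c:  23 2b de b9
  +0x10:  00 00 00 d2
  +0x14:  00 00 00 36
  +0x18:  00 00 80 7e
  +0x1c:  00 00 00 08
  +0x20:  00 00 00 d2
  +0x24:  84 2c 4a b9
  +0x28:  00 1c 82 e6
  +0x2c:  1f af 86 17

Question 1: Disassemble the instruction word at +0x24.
adi c, #4861060

[24] 84 2c 4a b9 → 0xb94a2c84
  opcode bits[31:25]=0x5c: adi/RI
  [24:23] rd=2 = c
  [22:0] imm=4861060 = #4861060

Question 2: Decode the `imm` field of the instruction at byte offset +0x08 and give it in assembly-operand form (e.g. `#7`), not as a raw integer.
#6781259

[08] 4b 79 67 e6 → 0xe667794b
  top 7b → 0x73 → lsli [RI]
  rd: (w>>23)&0x3=0x0 → a
  imm: (w>>0)&0x7fffff=0x67794b → #6781259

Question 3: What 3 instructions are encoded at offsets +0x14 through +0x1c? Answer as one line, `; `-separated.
off 0x14: read 00 00 00 36 as little → 0x36000000
  top 7b → 0x1b → bl [J]
  [24:0] imm=0 = #0
off 0x18: read 00 00 80 7e as little → 0x7e800000
  top 7b → 0x3f → neg [R]
  [24:23] rd=1 = b
off 0x1c: read 00 00 00 08 as little → 0x08000000
  top 7b → 0x4 → cpl [R]
  [24:23] rd=0 = a

bl #0; neg b; cpl a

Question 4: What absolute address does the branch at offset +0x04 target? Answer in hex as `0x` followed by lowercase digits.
@+04  little-endian(10 00 00 36) = 0x36000010
  op=0x36000010>>25=0x1b ⇒ bl (J)
  [24:0] imm=16 = #16
  target = base 0xd804 + off 0x04 + 4 + imm 16 = 0xd81c

0xd81c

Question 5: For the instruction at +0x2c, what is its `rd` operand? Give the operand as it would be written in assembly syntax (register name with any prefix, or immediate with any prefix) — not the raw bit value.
d

@+2c  little-endian(1f af 86 17) = 0x1786af1f
  top 7b → 0xb → cpi [RI]
  [24:23] rd=3 = d
  [22:0] imm=438047 = #438047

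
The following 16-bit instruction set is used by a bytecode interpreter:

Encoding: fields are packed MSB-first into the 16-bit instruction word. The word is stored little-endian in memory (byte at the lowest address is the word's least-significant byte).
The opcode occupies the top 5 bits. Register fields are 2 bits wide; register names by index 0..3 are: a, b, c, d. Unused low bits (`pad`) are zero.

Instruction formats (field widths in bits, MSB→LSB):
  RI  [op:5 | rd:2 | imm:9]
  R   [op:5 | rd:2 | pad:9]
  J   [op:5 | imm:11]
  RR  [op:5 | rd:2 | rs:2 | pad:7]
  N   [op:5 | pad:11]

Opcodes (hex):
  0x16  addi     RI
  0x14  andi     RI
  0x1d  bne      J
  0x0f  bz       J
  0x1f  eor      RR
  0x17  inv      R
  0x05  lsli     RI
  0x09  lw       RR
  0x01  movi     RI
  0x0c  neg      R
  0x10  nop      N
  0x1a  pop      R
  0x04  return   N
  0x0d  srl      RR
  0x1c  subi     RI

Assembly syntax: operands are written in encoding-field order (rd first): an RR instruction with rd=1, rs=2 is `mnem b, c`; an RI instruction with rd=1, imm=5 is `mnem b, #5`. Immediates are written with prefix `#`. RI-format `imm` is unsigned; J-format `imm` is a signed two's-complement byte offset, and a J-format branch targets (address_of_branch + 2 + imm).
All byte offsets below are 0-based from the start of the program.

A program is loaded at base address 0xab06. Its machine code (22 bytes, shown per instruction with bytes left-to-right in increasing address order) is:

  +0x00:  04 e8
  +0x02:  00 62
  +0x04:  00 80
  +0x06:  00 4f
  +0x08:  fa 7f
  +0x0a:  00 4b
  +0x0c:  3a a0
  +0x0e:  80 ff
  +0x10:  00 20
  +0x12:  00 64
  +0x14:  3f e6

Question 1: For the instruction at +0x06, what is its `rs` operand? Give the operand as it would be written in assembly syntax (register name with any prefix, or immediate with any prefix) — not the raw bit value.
[06] 00 4f → 0x4f00
  opcode bits[15:11]=0x9: lw/RR
  rd: (w>>9)&0x3=0x3 → d
  rs: (w>>7)&0x3=0x2 → c

c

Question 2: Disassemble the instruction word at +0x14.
subi d, #63

off 0x14: read 3f e6 as little → 0xe63f
  top 5b → 0x1c → subi [RI]
  rd@[10:9]=0x3 ⇒ d
  imm@[8:0]=0x3f ⇒ #63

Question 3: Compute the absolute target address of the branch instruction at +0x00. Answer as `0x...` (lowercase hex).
@+00  little-endian(04 e8) = 0xe804
  op=0xe804>>11=0x1d ⇒ bne (J)
  imm@[10:0]=0x4 ⇒ #4
  target = base 0xab06 + off 0x00 + 2 + imm 4 = 0xab0c

0xab0c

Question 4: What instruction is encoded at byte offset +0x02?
neg b

off 0x02: read 00 62 as little → 0x6200
  op=0x6200>>11=0xc ⇒ neg (R)
  rd: (w>>9)&0x3=0x1 → b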